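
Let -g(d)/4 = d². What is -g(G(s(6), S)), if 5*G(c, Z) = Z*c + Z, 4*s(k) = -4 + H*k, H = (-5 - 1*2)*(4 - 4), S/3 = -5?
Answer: 0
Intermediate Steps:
S = -15 (S = 3*(-5) = -15)
H = 0 (H = (-5 - 2)*0 = -7*0 = 0)
s(k) = -1 (s(k) = (-4 + 0*k)/4 = (-4 + 0)/4 = (¼)*(-4) = -1)
G(c, Z) = Z/5 + Z*c/5 (G(c, Z) = (Z*c + Z)/5 = (Z + Z*c)/5 = Z/5 + Z*c/5)
g(d) = -4*d²
-g(G(s(6), S)) = -(-4)*((⅕)*(-15)*(1 - 1))² = -(-4)*((⅕)*(-15)*0)² = -(-4)*0² = -(-4)*0 = -1*0 = 0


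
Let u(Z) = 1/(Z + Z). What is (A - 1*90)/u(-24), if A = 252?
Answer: -7776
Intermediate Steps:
u(Z) = 1/(2*Z)
(A - 1*90)/u(-24) = (252 - 1*90)/(((½)/(-24))) = (252 - 90)/(((½)*(-1/24))) = 162/(-1/48) = 162*(-48) = -7776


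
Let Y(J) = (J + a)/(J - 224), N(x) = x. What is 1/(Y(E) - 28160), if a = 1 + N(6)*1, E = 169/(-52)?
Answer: -303/8532485 ≈ -3.5511e-5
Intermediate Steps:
E = -13/4 (E = 169*(-1/52) = -13/4 ≈ -3.2500)
a = 7 (a = 1 + 6*1 = 1 + 6 = 7)
Y(J) = (7 + J)/(-224 + J) (Y(J) = (J + 7)/(J - 224) = (7 + J)/(-224 + J))
1/(Y(E) - 28160) = 1/((7 - 13/4)/(-224 - 13/4) - 28160) = 1/((15/4)/(-909/4) - 28160) = 1/(-4/909*15/4 - 28160) = 1/(-5/303 - 28160) = 1/(-8532485/303) = -303/8532485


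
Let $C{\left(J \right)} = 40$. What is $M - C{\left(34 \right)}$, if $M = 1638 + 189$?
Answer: $1787$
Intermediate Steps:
$M = 1827$
$M - C{\left(34 \right)} = 1827 - 40 = 1787$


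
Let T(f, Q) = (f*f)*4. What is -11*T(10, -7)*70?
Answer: -308000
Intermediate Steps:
T(f, Q) = 4*f² (T(f, Q) = f²*4 = 4*f²)
-11*T(10, -7)*70 = -44*10²*70 = -44*100*70 = -11*400*70 = -4400*70 = -308000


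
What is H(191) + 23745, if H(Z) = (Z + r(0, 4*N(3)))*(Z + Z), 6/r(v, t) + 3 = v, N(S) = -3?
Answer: 95943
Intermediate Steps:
r(v, t) = 6/(-3 + v)
H(Z) = 2*Z*(-2 + Z) (H(Z) = (Z + 6/(-3 + 0))*(Z + Z) = (Z + 6/(-3))*(2*Z) = (Z + 6*(-⅓))*(2*Z) = (Z - 2)*(2*Z) = (-2 + Z)*(2*Z) = 2*Z*(-2 + Z))
H(191) + 23745 = 2*191*(-2 + 191) + 23745 = 2*191*189 + 23745 = 72198 + 23745 = 95943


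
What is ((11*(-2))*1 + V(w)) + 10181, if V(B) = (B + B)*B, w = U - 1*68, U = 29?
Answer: 13201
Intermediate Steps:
w = -39 (w = 29 - 1*68 = 29 - 68 = -39)
V(B) = 2*B² (V(B) = (2*B)*B = 2*B²)
((11*(-2))*1 + V(w)) + 10181 = ((11*(-2))*1 + 2*(-39)²) + 10181 = (-22*1 + 2*1521) + 10181 = (-22 + 3042) + 10181 = 3020 + 10181 = 13201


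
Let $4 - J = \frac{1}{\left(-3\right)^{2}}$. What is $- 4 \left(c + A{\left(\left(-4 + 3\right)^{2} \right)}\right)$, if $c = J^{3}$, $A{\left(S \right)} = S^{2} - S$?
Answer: $- \frac{171500}{729} \approx -235.25$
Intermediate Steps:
$J = \frac{35}{9}$ ($J = 4 - \frac{1}{\left(-3\right)^{2}} = 4 - \frac{1}{9} = \frac{35}{9} \approx 3.8889$)
$c = \frac{42875}{729}$ ($c = \left(\frac{35}{9}\right)^{3} = \frac{42875}{729} \approx 58.813$)
$- 4 \left(c + A{\left(\left(-4 + 3\right)^{2} \right)}\right) = - 4 \left(\frac{42875}{729} + \left(-4 + 3\right)^{2} \left(-1 + \left(-4 + 3\right)^{2}\right)\right) = - 4 \left(\frac{42875}{729} + \left(-1\right)^{2} \left(-1 + \left(-1\right)^{2}\right)\right) = - 4 \left(\frac{42875}{729} + 1 \left(-1 + 1\right)\right) = - 4 \left(\frac{42875}{729} + 1 \cdot 0\right) = - 4 \left(\frac{42875}{729} + 0\right) = \left(-4\right) \frac{42875}{729} = - \frac{171500}{729}$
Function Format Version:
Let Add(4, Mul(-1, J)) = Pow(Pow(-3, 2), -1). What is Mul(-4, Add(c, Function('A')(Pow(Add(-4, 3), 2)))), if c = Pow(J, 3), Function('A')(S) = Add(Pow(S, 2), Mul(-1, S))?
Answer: Rational(-171500, 729) ≈ -235.25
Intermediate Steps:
J = Rational(35, 9) (J = Add(4, Mul(-1, Pow(Pow(-3, 2), -1))) = Add(4, Mul(-1, Pow(9, -1))) = Add(4, Mul(-1, Rational(1, 9))) = Add(4, Rational(-1, 9)) = Rational(35, 9) ≈ 3.8889)
c = Rational(42875, 729) (c = Pow(Rational(35, 9), 3) = Rational(42875, 729) ≈ 58.813)
Mul(-4, Add(c, Function('A')(Pow(Add(-4, 3), 2)))) = Mul(-4, Add(Rational(42875, 729), Mul(Pow(Add(-4, 3), 2), Add(-1, Pow(Add(-4, 3), 2))))) = Mul(-4, Add(Rational(42875, 729), Mul(Pow(-1, 2), Add(-1, Pow(-1, 2))))) = Mul(-4, Add(Rational(42875, 729), Mul(1, Add(-1, 1)))) = Mul(-4, Add(Rational(42875, 729), Mul(1, 0))) = Mul(-4, Add(Rational(42875, 729), 0)) = Mul(-4, Rational(42875, 729)) = Rational(-171500, 729)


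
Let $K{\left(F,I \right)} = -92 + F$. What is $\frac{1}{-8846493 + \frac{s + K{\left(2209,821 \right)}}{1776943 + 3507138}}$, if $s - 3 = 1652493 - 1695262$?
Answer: $- \frac{5284081}{46745585618582} \approx -1.1304 \cdot 10^{-7}$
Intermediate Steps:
$s = -42766$ ($s = 3 + \left(1652493 - 1695262\right) = 3 - 42769 = -42766$)
$\frac{1}{-8846493 + \frac{s + K{\left(2209,821 \right)}}{1776943 + 3507138}} = \frac{1}{-8846493 + \frac{-42766 + \left(-92 + 2209\right)}{1776943 + 3507138}} = \frac{1}{-8846493 + \frac{-42766 + 2117}{5284081}} = \frac{1}{-8846493 - \frac{40649}{5284081}} = \frac{1}{- \frac{46745585618582}{5284081}} = - \frac{5284081}{46745585618582}$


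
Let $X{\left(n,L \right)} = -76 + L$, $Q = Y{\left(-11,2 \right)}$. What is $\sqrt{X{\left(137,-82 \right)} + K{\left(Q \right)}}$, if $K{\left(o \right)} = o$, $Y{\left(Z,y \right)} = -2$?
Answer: $4 i \sqrt{10} \approx 12.649 i$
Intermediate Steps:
$Q = -2$
$\sqrt{X{\left(137,-82 \right)} + K{\left(Q \right)}} = \sqrt{\left(-76 - 82\right) - 2} = \sqrt{-158 - 2} = \sqrt{-160} = 4 i \sqrt{10}$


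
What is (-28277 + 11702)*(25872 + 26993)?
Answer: -876237375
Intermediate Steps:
(-28277 + 11702)*(25872 + 26993) = -16575*52865 = -876237375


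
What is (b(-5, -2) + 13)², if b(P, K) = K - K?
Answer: 169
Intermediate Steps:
b(P, K) = 0
(b(-5, -2) + 13)² = (0 + 13)² = 13² = 169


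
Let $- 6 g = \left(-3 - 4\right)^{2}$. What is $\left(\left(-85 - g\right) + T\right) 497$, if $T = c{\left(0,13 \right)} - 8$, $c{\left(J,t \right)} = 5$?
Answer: $- \frac{238063}{6} \approx -39677.0$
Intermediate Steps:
$g = - \frac{49}{6}$ ($g = - \frac{\left(-3 - 4\right)^{2}}{6} = - \frac{\left(-7\right)^{2}}{6} = \left(- \frac{1}{6}\right) 49 = - \frac{49}{6} \approx -8.1667$)
$T = -3$ ($T = 5 - 8 = -3$)
$\left(\left(-85 - g\right) + T\right) 497 = \left(\left(-85 - - \frac{49}{6}\right) - 3\right) 497 = \left(\left(-85 + \frac{49}{6}\right) - 3\right) 497 = \left(- \frac{461}{6} - 3\right) 497 = \left(- \frac{479}{6}\right) 497 = - \frac{238063}{6}$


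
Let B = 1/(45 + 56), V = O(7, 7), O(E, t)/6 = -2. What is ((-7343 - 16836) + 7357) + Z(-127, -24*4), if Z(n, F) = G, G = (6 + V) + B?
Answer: -1699627/101 ≈ -16828.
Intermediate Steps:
O(E, t) = -12 (O(E, t) = 6*(-2) = -12)
V = -12
B = 1/101 ≈ 0.0099010
G = -605/101 (G = (6 - 12) + 1/101 = -6 + 1/101 = -605/101 ≈ -5.9901)
Z(n, F) = -605/101
((-7343 - 16836) + 7357) + Z(-127, -24*4) = ((-7343 - 16836) + 7357) - 605/101 = (-24179 + 7357) - 605/101 = -16822 - 605/101 = -1699627/101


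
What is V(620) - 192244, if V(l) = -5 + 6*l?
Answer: -188529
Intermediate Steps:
V(620) - 192244 = (-5 + 6*620) - 192244 = (-5 + 3720) - 192244 = 3715 - 192244 = -188529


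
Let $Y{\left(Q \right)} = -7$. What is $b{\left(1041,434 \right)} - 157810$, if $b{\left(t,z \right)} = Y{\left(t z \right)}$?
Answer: $-157817$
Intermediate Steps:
$b{\left(t,z \right)} = -7$
$b{\left(1041,434 \right)} - 157810 = -7 - 157810 = -157817$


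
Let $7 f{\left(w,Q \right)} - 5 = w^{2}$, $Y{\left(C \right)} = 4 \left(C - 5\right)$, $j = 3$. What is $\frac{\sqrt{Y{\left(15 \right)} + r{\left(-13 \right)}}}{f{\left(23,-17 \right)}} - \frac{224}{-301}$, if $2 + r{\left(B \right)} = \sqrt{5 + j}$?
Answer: $\frac{32}{43} + \frac{7 \sqrt{38 + 2 \sqrt{2}}}{534} \approx 0.82795$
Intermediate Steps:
$r{\left(B \right)} = -2 + 2 \sqrt{2}$ ($r{\left(B \right)} = -2 + \sqrt{5 + 3} = -2 + \sqrt{8} = -2 + 2 \sqrt{2}$)
$Y{\left(C \right)} = -20 + 4 C$ ($Y{\left(C \right)} = 4 \left(-5 + C\right) = -20 + 4 C$)
$f{\left(w,Q \right)} = \frac{5}{7} + \frac{w^{2}}{7}$
$\frac{\sqrt{Y{\left(15 \right)} + r{\left(-13 \right)}}}{f{\left(23,-17 \right)}} - \frac{224}{-301} = \frac{\sqrt{\left(-20 + 4 \cdot 15\right) - \left(2 - 2 \sqrt{2}\right)}}{\frac{5}{7} + \frac{23^{2}}{7}} - \frac{224}{-301} = \frac{\sqrt{\left(-20 + 60\right) - \left(2 - 2 \sqrt{2}\right)}}{\frac{5}{7} + \frac{1}{7} \cdot 529} - - \frac{32}{43} = \frac{\sqrt{40 - \left(2 - 2 \sqrt{2}\right)}}{\frac{5}{7} + \frac{529}{7}} + \frac{32}{43} = \frac{\sqrt{38 + 2 \sqrt{2}}}{\frac{534}{7}} + \frac{32}{43} = \sqrt{38 + 2 \sqrt{2}} \cdot \frac{7}{534} + \frac{32}{43} = \frac{7 \sqrt{38 + 2 \sqrt{2}}}{534} + \frac{32}{43} = \frac{32}{43} + \frac{7 \sqrt{38 + 2 \sqrt{2}}}{534}$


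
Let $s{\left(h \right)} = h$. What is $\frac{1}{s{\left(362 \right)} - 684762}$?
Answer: $- \frac{1}{684400} \approx -1.4611 \cdot 10^{-6}$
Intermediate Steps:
$\frac{1}{s{\left(362 \right)} - 684762} = \frac{1}{362 - 684762} = \frac{1}{-684400} = - \frac{1}{684400}$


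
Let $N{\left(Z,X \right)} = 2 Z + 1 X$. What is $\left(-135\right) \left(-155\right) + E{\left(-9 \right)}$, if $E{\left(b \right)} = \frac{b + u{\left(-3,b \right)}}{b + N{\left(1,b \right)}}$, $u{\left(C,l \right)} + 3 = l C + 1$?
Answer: $20924$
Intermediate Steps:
$u{\left(C,l \right)} = -2 + C l$ ($u{\left(C,l \right)} = -3 + \left(l C + 1\right) = -3 + \left(C l + 1\right) = -3 + \left(1 + C l\right) = -2 + C l$)
$N{\left(Z,X \right)} = X + 2 Z$ ($N{\left(Z,X \right)} = 2 Z + X = X + 2 Z$)
$E{\left(b \right)} = \frac{-2 - 2 b}{2 + 2 b}$ ($E{\left(b \right)} = \frac{b - \left(2 + 3 b\right)}{b + \left(b + 2 \cdot 1\right)} = \frac{-2 - 2 b}{b + \left(b + 2\right)} = \frac{-2 - 2 b}{b + \left(2 + b\right)} = \frac{-2 - 2 b}{2 + 2 b}$)
$\left(-135\right) \left(-155\right) + E{\left(-9 \right)} = \left(-135\right) \left(-155\right) - 1 = 20925 - 1 = 20924$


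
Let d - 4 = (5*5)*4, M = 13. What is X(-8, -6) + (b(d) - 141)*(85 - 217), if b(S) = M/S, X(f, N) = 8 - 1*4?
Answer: 37199/2 ≈ 18600.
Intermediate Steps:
X(f, N) = 4 (X(f, N) = 8 - 4 = 4)
d = 104 (d = 4 + (5*5)*4 = 4 + 25*4 = 4 + 100 = 104)
b(S) = 13/S
X(-8, -6) + (b(d) - 141)*(85 - 217) = 4 + (13/104 - 141)*(85 - 217) = 4 + (13*(1/104) - 141)*(-132) = 4 + (⅛ - 141)*(-132) = 4 - 1127/8*(-132) = 4 + 37191/2 = 37199/2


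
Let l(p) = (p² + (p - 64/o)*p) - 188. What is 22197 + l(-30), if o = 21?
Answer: 167303/7 ≈ 23900.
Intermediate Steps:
l(p) = -188 + p² + p*(-64/21 + p) (l(p) = (p² + (p - 64/21)*p) - 188 = (p² + (-64/21 + p)*p) - 188 = (p² + p*(-64/21 + p)) - 188 = -188 + p² + p*(-64/21 + p))
22197 + l(-30) = 22197 + (-188 + 2*(-30)² - 64/21*(-30)) = 22197 + (-188 + 2*900 + 640/7) = 22197 + (-188 + 1800 + 640/7) = 22197 + 11924/7 = 167303/7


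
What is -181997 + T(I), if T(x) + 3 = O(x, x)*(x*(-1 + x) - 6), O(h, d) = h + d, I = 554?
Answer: 339260448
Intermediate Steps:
O(h, d) = d + h
T(x) = -3 + 2*x*(-6 + x*(-1 + x)) (T(x) = -3 + (x + x)*(x*(-1 + x) - 6) = -3 + (2*x)*(-6 + x*(-1 + x)) = -3 + 2*x*(-6 + x*(-1 + x)))
-181997 + T(I) = -181997 + (-3 - 12*554 - 2*554**2 + 2*554**3) = -181997 + (-3 - 6648 - 2*306916 + 2*170031464) = -181997 + (-3 - 6648 - 613832 + 340062928) = -181997 + 339442445 = 339260448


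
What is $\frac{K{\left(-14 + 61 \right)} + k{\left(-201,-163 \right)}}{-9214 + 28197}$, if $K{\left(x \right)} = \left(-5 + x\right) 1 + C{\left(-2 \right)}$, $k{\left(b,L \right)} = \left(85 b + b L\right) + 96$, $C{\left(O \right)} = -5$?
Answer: $\frac{15811}{18983} \approx 0.8329$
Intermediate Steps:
$k{\left(b,L \right)} = 96 + 85 b + L b$ ($k{\left(b,L \right)} = \left(85 b + L b\right) + 96 = 96 + 85 b + L b$)
$K{\left(x \right)} = -10 + x$ ($K{\left(x \right)} = \left(-5 + x\right) 1 - 5 = \left(-5 + x\right) - 5 = -10 + x$)
$\frac{K{\left(-14 + 61 \right)} + k{\left(-201,-163 \right)}}{-9214 + 28197} = \frac{\left(-10 + \left(-14 + 61\right)\right) + \left(96 + 85 \left(-201\right) - -32763\right)}{-9214 + 28197} = \frac{\left(-10 + 47\right) + \left(96 - 17085 + 32763\right)}{18983} = \left(37 + 15774\right) \frac{1}{18983} = 15811 \cdot \frac{1}{18983} = \frac{15811}{18983}$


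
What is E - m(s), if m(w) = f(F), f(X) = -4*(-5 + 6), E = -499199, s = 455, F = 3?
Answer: -499195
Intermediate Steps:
f(X) = -4 (f(X) = -4*1 = -4)
m(w) = -4
E - m(s) = -499199 - 1*(-4) = -499199 + 4 = -499195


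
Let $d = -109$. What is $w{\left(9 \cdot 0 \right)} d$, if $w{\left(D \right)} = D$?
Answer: $0$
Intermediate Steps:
$w{\left(9 \cdot 0 \right)} d = 9 \cdot 0 \left(-109\right) = 0 \left(-109\right) = 0$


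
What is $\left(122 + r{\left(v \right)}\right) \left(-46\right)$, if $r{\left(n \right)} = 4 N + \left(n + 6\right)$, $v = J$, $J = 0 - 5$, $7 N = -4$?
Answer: $- \frac{38870}{7} \approx -5552.9$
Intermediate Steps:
$N = - \frac{4}{7}$ ($N = \frac{1}{7} \left(-4\right) = - \frac{4}{7} \approx -0.57143$)
$J = -5$ ($J = 0 - 5 = -5$)
$v = -5$
$r{\left(n \right)} = \frac{26}{7} + n$ ($r{\left(n \right)} = 4 \left(- \frac{4}{7}\right) + \left(n + 6\right) = - \frac{16}{7} + \left(6 + n\right) = \frac{26}{7} + n$)
$\left(122 + r{\left(v \right)}\right) \left(-46\right) = \left(122 + \left(\frac{26}{7} - 5\right)\right) \left(-46\right) = \left(122 - \frac{9}{7}\right) \left(-46\right) = \frac{845}{7} \left(-46\right) = - \frac{38870}{7}$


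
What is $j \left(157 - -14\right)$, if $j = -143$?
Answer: $-24453$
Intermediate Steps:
$j \left(157 - -14\right) = - 143 \left(157 - -14\right) = - 143 \left(157 + 14\right) = \left(-143\right) 171 = -24453$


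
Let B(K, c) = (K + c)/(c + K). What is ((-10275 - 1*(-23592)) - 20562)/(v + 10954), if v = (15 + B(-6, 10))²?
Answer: -1449/2242 ≈ -0.64630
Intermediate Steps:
B(K, c) = 1 (B(K, c) = (K + c)/(K + c) = 1)
v = 256 (v = (15 + 1)² = 16² = 256)
((-10275 - 1*(-23592)) - 20562)/(v + 10954) = ((-10275 - 1*(-23592)) - 20562)/(256 + 10954) = ((-10275 + 23592) - 20562)/11210 = (13317 - 20562)*(1/11210) = -7245*1/11210 = -1449/2242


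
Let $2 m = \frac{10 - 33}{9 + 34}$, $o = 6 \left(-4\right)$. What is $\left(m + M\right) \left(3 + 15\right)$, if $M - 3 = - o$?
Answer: $\frac{20691}{43} \approx 481.19$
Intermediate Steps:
$o = -24$
$m = - \frac{23}{86}$ ($m = \frac{\left(10 - 33\right) \frac{1}{9 + 34}}{2} = \frac{\left(-23\right) \frac{1}{43}}{2} = \frac{1}{2} \left(- \frac{23}{43}\right) = - \frac{23}{86} \approx -0.26744$)
$M = 27$ ($M = 3 - -24 = 3 + 24 = 27$)
$\left(m + M\right) \left(3 + 15\right) = \left(- \frac{23}{86} + 27\right) \left(3 + 15\right) = \frac{2299}{86} \cdot 18 = \frac{20691}{43}$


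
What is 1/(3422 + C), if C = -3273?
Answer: 1/149 ≈ 0.0067114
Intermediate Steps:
1/(3422 + C) = 1/(3422 - 3273) = 1/149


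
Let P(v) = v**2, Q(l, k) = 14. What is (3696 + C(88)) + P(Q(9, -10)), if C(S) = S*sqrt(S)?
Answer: 3892 + 176*sqrt(22) ≈ 4717.5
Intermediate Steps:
C(S) = S**(3/2)
(3696 + C(88)) + P(Q(9, -10)) = (3696 + 88**(3/2)) + 14**2 = (3696 + 176*sqrt(22)) + 196 = 3892 + 176*sqrt(22)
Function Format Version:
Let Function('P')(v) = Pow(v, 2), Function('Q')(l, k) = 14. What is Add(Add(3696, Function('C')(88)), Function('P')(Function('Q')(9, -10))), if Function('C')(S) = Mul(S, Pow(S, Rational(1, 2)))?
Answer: Add(3892, Mul(176, Pow(22, Rational(1, 2)))) ≈ 4717.5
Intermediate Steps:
Function('C')(S) = Pow(S, Rational(3, 2))
Add(Add(3696, Function('C')(88)), Function('P')(Function('Q')(9, -10))) = Add(Add(3696, Pow(88, Rational(3, 2))), Pow(14, 2)) = Add(Add(3696, Mul(176, Pow(22, Rational(1, 2)))), 196) = Add(3892, Mul(176, Pow(22, Rational(1, 2))))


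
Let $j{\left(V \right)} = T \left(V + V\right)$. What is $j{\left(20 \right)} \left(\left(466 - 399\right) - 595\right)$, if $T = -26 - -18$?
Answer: $168960$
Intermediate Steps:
$T = -8$ ($T = -26 + 18 = -8$)
$j{\left(V \right)} = - 16 V$ ($j{\left(V \right)} = - 8 \left(V + V\right) = - 8 \cdot 2 V = - 16 V$)
$j{\left(20 \right)} \left(\left(466 - 399\right) - 595\right) = \left(-16\right) 20 \left(\left(466 - 399\right) - 595\right) = - 320 \left(67 - 595\right) = \left(-320\right) \left(-528\right) = 168960$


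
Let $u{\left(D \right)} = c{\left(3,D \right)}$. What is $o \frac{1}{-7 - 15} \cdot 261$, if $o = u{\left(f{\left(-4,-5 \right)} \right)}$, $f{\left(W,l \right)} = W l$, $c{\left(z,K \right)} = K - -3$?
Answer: $- \frac{6003}{22} \approx -272.86$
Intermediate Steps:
$c{\left(z,K \right)} = 3 + K$ ($c{\left(z,K \right)} = K + 3 = 3 + K$)
$u{\left(D \right)} = 3 + D$
$o = 23$ ($o = 3 - -20 = 3 + 20 = 23$)
$o \frac{1}{-7 - 15} \cdot 261 = 23 \frac{1}{-7 - 15} \cdot 261 = 23 \frac{1}{-22} \cdot 261 = 23 \left(\left(- \frac{1}{22}\right) 261\right) = 23 \left(- \frac{261}{22}\right) = - \frac{6003}{22}$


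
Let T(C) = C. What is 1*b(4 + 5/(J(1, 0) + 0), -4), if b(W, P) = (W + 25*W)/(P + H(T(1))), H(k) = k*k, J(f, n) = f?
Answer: -78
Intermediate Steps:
H(k) = k**2
b(W, P) = 26*W/(1 + P) (b(W, P) = (W + 25*W)/(P + 1**2) = (26*W)/(P + 1) = (26*W)/(1 + P) = 26*W/(1 + P))
1*b(4 + 5/(J(1, 0) + 0), -4) = 1*(26*(4 + 5/(1 + 0))/(1 - 4)) = 1*(26*(4 + 5/1)/(-3)) = 1*(26*(4 + 1*5)*(-1/3)) = 1*(26*(4 + 5)*(-1/3)) = 1*(26*9*(-1/3)) = 1*(-78) = -78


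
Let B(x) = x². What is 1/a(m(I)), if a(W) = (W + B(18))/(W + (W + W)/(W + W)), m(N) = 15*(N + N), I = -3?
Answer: -89/234 ≈ -0.38034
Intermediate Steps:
m(N) = 30*N (m(N) = 15*(2*N) = 30*N)
a(W) = (324 + W)/(1 + W) (a(W) = (W + 18²)/(W + (W + W)/(W + W)) = (W + 324)/(W + (2*W)/((2*W))) = (324 + W)/(W + (2*W)*(1/(2*W))) = (324 + W)/(W + 1) = (324 + W)/(1 + W))
1/a(m(I)) = 1/((324 + 30*(-3))/(1 + 30*(-3))) = 1/((324 - 90)/(1 - 90)) = 1/(234/(-89)) = 1/(-1/89*234) = 1/(-234/89) = -89/234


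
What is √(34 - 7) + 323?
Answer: 323 + 3*√3 ≈ 328.20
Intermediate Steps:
√(34 - 7) + 323 = √27 + 323 = 3*√3 + 323 = 323 + 3*√3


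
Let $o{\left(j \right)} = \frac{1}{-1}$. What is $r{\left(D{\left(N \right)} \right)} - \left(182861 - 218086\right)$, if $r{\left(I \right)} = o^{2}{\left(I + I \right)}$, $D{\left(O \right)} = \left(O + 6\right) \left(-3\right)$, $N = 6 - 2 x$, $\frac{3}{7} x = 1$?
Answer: $35226$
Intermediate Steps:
$x = \frac{7}{3}$ ($x = \frac{7}{3} \cdot 1 = \frac{7}{3} \approx 2.3333$)
$o{\left(j \right)} = -1$
$N = \frac{4}{3}$ ($N = 6 - \frac{14}{3} = \frac{4}{3} \approx 1.3333$)
$D{\left(O \right)} = -18 - 3 O$ ($D{\left(O \right)} = \left(6 + O\right) \left(-3\right) = -18 - 3 O$)
$r{\left(I \right)} = 1$ ($r{\left(I \right)} = \left(-1\right)^{2} = 1$)
$r{\left(D{\left(N \right)} \right)} - \left(182861 - 218086\right) = 1 - \left(182861 - 218086\right) = 1 - -35225 = 1 + 35225 = 35226$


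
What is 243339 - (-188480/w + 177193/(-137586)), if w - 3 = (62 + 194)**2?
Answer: 2194285864144813/9017248854 ≈ 2.4334e+5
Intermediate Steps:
w = 65539 (w = 3 + (62 + 194)**2 = 3 + 256**2 = 3 + 65536 = 65539)
243339 - (-188480/w + 177193/(-137586)) = 243339 - (-188480/65539 + 177193/(-137586)) = 243339 - (-188480*1/65539 + 177193*(-1/137586)) = 243339 - (-188480/65539 - 177193/137586) = 243339 - 1*(-37545261307/9017248854) = 243339 + 37545261307/9017248854 = 2194285864144813/9017248854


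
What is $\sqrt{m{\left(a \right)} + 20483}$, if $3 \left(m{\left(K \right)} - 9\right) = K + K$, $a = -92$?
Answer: $\frac{2 \sqrt{45969}}{3} \approx 142.94$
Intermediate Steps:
$m{\left(K \right)} = 9 + \frac{2 K}{3}$ ($m{\left(K \right)} = 9 + \frac{K + K}{3} = 9 + \frac{2 K}{3}$)
$\sqrt{m{\left(a \right)} + 20483} = \sqrt{\left(9 + \frac{2}{3} \left(-92\right)\right) + 20483} = \sqrt{\left(9 - \frac{184}{3}\right) + 20483} = \sqrt{- \frac{157}{3} + 20483} = \sqrt{\frac{61292}{3}} = \frac{2 \sqrt{45969}}{3}$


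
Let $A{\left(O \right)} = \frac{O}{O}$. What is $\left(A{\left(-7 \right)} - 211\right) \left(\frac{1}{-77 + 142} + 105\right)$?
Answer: $- \frac{286692}{13} \approx -22053.0$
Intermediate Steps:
$A{\left(O \right)} = 1$
$\left(A{\left(-7 \right)} - 211\right) \left(\frac{1}{-77 + 142} + 105\right) = \left(1 - 211\right) \left(\frac{1}{-77 + 142} + 105\right) = - 210 \left(\frac{1}{65} + 105\right) = \left(-210\right) \frac{6826}{65} = - \frac{286692}{13}$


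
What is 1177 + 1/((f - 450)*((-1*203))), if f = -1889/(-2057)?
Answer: 220715141548/187523483 ≈ 1177.0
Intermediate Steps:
f = 1889/2057 (f = -1889*(-1/2057) = 1889/2057 ≈ 0.91833)
1177 + 1/((f - 450)*((-1*203))) = 1177 + 1/((1889/2057 - 450)*((-1*203))) = 1177 + 1/(-923761/2057*(-203)) = 1177 - 2057/923761*(-1/203) = 1177 + 2057/187523483 = 220715141548/187523483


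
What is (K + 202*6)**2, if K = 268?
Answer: 2190400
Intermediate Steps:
(K + 202*6)**2 = (268 + 202*6)**2 = (268 + 1212)**2 = 1480**2 = 2190400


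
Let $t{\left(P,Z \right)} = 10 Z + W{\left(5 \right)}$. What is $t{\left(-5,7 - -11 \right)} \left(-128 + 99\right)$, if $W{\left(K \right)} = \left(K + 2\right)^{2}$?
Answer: $-6641$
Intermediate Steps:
$W{\left(K \right)} = \left(2 + K\right)^{2}$
$t{\left(P,Z \right)} = 49 + 10 Z$ ($t{\left(P,Z \right)} = 10 Z + \left(2 + 5\right)^{2} = 10 Z + 7^{2} = 10 Z + 49 = 49 + 10 Z$)
$t{\left(-5,7 - -11 \right)} \left(-128 + 99\right) = \left(49 + 10 \left(7 - -11\right)\right) \left(-128 + 99\right) = \left(49 + 10 \left(7 + 11\right)\right) \left(-29\right) = \left(49 + 10 \cdot 18\right) \left(-29\right) = \left(49 + 180\right) \left(-29\right) = 229 \left(-29\right) = -6641$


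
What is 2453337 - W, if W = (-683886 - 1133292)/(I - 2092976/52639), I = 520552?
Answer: 33609837061616583/13699621876 ≈ 2.4533e+6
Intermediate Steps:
W = -47827216371/13699621876 (W = (-683886 - 1133292)/(520552 - 2092976/52639) = -1817178/(520552 - 2092976*1/52639) = -1817178/(520552 - 2092976/52639) = -1817178/27399243752/52639 = -1817178*52639/27399243752 = -47827216371/13699621876 ≈ -3.4911)
2453337 - W = 2453337 - 1*(-47827216371/13699621876) = 2453337 + 47827216371/13699621876 = 33609837061616583/13699621876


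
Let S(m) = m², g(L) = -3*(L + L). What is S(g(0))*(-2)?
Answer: 0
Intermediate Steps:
g(L) = -6*L
S(g(0))*(-2) = (-6*0)²*(-2) = 0²*(-2) = 0*(-2) = 0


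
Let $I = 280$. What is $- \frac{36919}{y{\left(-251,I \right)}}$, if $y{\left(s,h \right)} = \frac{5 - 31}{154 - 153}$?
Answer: $\frac{36919}{26} \approx 1420.0$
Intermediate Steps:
$y{\left(s,h \right)} = -26$ ($y{\left(s,h \right)} = - \frac{26}{1} = \left(-26\right) 1 = -26$)
$- \frac{36919}{y{\left(-251,I \right)}} = - \frac{36919}{-26} = \left(-36919\right) \left(- \frac{1}{26}\right) = \frac{36919}{26}$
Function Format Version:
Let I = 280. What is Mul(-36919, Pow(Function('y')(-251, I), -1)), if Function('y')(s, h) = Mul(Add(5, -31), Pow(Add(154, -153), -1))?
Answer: Rational(36919, 26) ≈ 1420.0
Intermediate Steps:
Function('y')(s, h) = -26 (Function('y')(s, h) = Mul(-26, Pow(1, -1)) = Mul(-26, 1) = -26)
Mul(-36919, Pow(Function('y')(-251, I), -1)) = Mul(-36919, Pow(-26, -1)) = Mul(-36919, Rational(-1, 26)) = Rational(36919, 26)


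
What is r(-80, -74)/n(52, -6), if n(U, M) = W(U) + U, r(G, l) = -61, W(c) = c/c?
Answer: -61/53 ≈ -1.1509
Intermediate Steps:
W(c) = 1
n(U, M) = 1 + U
r(-80, -74)/n(52, -6) = -61/(1 + 52) = -61/53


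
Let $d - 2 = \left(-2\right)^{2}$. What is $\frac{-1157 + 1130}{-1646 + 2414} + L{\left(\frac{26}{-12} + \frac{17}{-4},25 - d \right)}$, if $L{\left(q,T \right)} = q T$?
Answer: $- \frac{93659}{768} \approx -121.95$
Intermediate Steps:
$d = 6$ ($d = 2 + \left(-2\right)^{2} = 2 + 4 = 6$)
$L{\left(q,T \right)} = T q$
$\frac{-1157 + 1130}{-1646 + 2414} + L{\left(\frac{26}{-12} + \frac{17}{-4},25 - d \right)} = \frac{-1157 + 1130}{-1646 + 2414} + \left(25 - 6\right) \left(\frac{26}{-12} + \frac{17}{-4}\right) = - \frac{27}{768} + \left(25 - 6\right) \left(26 \left(- \frac{1}{12}\right) + 17 \left(- \frac{1}{4}\right)\right) = \left(-27\right) \frac{1}{768} + 19 \left(- \frac{13}{6} - \frac{17}{4}\right) = - \frac{9}{256} + 19 \left(- \frac{77}{12}\right) = - \frac{9}{256} - \frac{1463}{12} = - \frac{93659}{768}$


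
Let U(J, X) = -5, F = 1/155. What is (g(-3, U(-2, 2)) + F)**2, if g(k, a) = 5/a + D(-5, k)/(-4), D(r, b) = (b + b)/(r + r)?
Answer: 502681/384400 ≈ 1.3077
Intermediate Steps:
D(r, b) = b/r (D(r, b) = (2*b)/((2*r)) = (2*b)*(1/(2*r)) = b/r)
F = 1/155 ≈ 0.0064516
g(k, a) = 5/a + k/20 (g(k, a) = 5/a + (k/(-5))/(-4) = 5/a + (k*(-1/5))*(-1/4) = 5/a - k/5*(-1/4) = 5/a + k/20)
(g(-3, U(-2, 2)) + F)**2 = ((5/(-5) + (1/20)*(-3)) + 1/155)**2 = ((5*(-1/5) - 3/20) + 1/155)**2 = ((-1 - 3/20) + 1/155)**2 = (-23/20 + 1/155)**2 = (-709/620)**2 = 502681/384400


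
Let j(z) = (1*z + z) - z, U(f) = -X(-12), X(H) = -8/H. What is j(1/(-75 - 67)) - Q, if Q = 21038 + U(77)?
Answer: -8961907/426 ≈ -21037.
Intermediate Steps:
U(f) = -⅔ (U(f) = -(-8)/(-12) = -(-8)*(-1)/12 = -1*⅔ = -⅔)
j(z) = z (j(z) = (z + z) - z = 2*z - z = z)
Q = 63112/3 (Q = 21038 - ⅔ = 63112/3 ≈ 21037.)
j(1/(-75 - 67)) - Q = 1/(-75 - 67) - 1*63112/3 = 1/(-142) - 63112/3 = -1/142 - 63112/3 = -8961907/426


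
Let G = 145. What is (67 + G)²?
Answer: 44944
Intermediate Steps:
(67 + G)² = (67 + 145)² = 212² = 44944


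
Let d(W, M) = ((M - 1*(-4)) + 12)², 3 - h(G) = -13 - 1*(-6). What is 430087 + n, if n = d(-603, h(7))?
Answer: 430763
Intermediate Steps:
h(G) = 10 (h(G) = 3 - (-13 - 1*(-6)) = 3 - (-13 + 6) = 3 - 1*(-7) = 3 + 7 = 10)
d(W, M) = (16 + M)² (d(W, M) = ((M + 4) + 12)² = ((4 + M) + 12)² = (16 + M)²)
n = 676 (n = (16 + 10)² = 26² = 676)
430087 + n = 430087 + 676 = 430763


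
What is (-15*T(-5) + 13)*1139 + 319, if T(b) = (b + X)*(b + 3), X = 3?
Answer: -53214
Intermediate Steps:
T(b) = (3 + b)² (T(b) = (b + 3)*(b + 3) = (3 + b)*(3 + b) = (3 + b)²)
(-15*T(-5) + 13)*1139 + 319 = (-15*(9 + (-5)² + 6*(-5)) + 13)*1139 + 319 = (-15*(9 + 25 - 30) + 13)*1139 + 319 = (-15*4 + 13)*1139 + 319 = (-60 + 13)*1139 + 319 = -47*1139 + 319 = -53533 + 319 = -53214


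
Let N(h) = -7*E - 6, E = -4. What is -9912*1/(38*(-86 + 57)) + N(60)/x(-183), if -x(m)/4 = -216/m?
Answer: 343943/79344 ≈ 4.3348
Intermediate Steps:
x(m) = 864/m (x(m) = -(-864)/m = 864/m)
N(h) = 22 (N(h) = -7*(-4) - 6 = 28 - 6 = 22)
-9912*1/(38*(-86 + 57)) + N(60)/x(-183) = -9912*1/(38*(-86 + 57)) + 22/((864/(-183))) = -9912/((-29*38)) + 22/((864*(-1/183))) = -9912/(-1102) + 22/(-288/61) = -9912*(-1/1102) + 22*(-61/288) = 4956/551 - 671/144 = 343943/79344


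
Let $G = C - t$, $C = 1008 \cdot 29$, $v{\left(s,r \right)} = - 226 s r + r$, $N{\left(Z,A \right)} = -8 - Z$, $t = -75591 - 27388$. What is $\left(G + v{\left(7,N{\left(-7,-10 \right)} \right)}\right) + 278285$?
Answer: $412077$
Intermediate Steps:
$t = -102979$
$v{\left(s,r \right)} = r - 226 r s$ ($v{\left(s,r \right)} = - 226 r s + r = r - 226 r s$)
$C = 29232$
$G = 132211$ ($G = 29232 - -102979 = 29232 + 102979 = 132211$)
$\left(G + v{\left(7,N{\left(-7,-10 \right)} \right)}\right) + 278285 = \left(132211 + \left(-8 - -7\right) \left(1 - 1582\right)\right) + 278285 = \left(132211 + \left(-8 + 7\right) \left(1 - 1582\right)\right) + 278285 = \left(132211 - -1581\right) + 278285 = \left(132211 + 1581\right) + 278285 = 133792 + 278285 = 412077$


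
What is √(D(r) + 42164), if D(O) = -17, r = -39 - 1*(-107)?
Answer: 3*√4683 ≈ 205.30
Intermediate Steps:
r = 68 (r = -39 + 107 = 68)
√(D(r) + 42164) = √(-17 + 42164) = √42147 = 3*√4683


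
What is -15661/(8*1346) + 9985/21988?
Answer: -59208897/59191696 ≈ -1.0003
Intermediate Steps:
-15661/(8*1346) + 9985/21988 = -15661/10768 + 9985*(1/21988) = -15661*1/10768 + 9985/21988 = -15661/10768 + 9985/21988 = -59208897/59191696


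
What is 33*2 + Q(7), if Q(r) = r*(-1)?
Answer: 59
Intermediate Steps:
Q(r) = -r
33*2 + Q(7) = 33*2 - 1*7 = 66 - 7 = 59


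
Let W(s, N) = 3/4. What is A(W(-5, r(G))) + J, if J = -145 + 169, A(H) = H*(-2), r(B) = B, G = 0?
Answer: 45/2 ≈ 22.500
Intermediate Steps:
W(s, N) = ¾ (W(s, N) = 3*(¼) = ¾)
A(H) = -2*H
J = 24
A(W(-5, r(G))) + J = -2*¾ + 24 = -3/2 + 24 = 45/2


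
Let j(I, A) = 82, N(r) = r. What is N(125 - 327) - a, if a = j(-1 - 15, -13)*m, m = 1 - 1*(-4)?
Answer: -612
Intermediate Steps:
m = 5 (m = 1 + 4 = 5)
a = 410 (a = 82*5 = 410)
N(125 - 327) - a = (125 - 327) - 1*410 = -202 - 410 = -612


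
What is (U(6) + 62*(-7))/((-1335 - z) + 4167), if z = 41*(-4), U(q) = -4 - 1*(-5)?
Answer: -433/2996 ≈ -0.14453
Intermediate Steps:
U(q) = 1 (U(q) = -4 + 5 = 1)
z = -164
(U(6) + 62*(-7))/((-1335 - z) + 4167) = (1 + 62*(-7))/((-1335 - 1*(-164)) + 4167) = (1 - 434)/((-1335 + 164) + 4167) = -433/(-1171 + 4167) = -433/2996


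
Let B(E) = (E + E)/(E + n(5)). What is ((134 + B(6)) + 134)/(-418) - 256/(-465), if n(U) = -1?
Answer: -9364/97185 ≈ -0.096352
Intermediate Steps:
B(E) = 2*E/(-1 + E) (B(E) = (E + E)/(E - 1) = (2*E)/(-1 + E) = 2*E/(-1 + E))
((134 + B(6)) + 134)/(-418) - 256/(-465) = ((134 + 2*6/(-1 + 6)) + 134)/(-418) - 256/(-465) = ((134 + 2*6/5) + 134)*(-1/418) - 256*(-1/465) = ((134 + 2*6*(⅕)) + 134)*(-1/418) + 256/465 = ((134 + 12/5) + 134)*(-1/418) + 256/465 = (682/5 + 134)*(-1/418) + 256/465 = (1352/5)*(-1/418) + 256/465 = -676/1045 + 256/465 = -9364/97185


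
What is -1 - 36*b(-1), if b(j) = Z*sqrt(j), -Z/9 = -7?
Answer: -1 - 2268*I ≈ -1.0 - 2268.0*I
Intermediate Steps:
Z = 63 (Z = -9*(-7) = 63)
b(j) = 63*sqrt(j)
-1 - 36*b(-1) = -1 - 2268*sqrt(-1) = -1 - 2268*I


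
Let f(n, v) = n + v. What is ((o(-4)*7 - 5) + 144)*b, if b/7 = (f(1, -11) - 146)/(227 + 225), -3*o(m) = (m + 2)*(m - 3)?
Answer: -29029/113 ≈ -256.89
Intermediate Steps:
o(m) = -(-3 + m)*(2 + m)/3 (o(m) = -(m + 2)*(m - 3)/3 = -(2 + m)*(-3 + m)/3 = -(-3 + m)*(2 + m)/3)
b = -273/113 (b = 7*(((1 - 11) - 146)/(227 + 225)) = 7*((-10 - 146)/452) = 7*(-156*1/452) = 7*(-39/113) = -273/113 ≈ -2.4159)
((o(-4)*7 - 5) + 144)*b = (((2 - 1/3*(-4)**2 + (1/3)*(-4))*7 - 5) + 144)*(-273/113) = (((2 - 1/3*16 - 4/3)*7 - 5) + 144)*(-273/113) = (((2 - 16/3 - 4/3)*7 - 5) + 144)*(-273/113) = ((-14/3*7 - 5) + 144)*(-273/113) = ((-98/3 - 5) + 144)*(-273/113) = (-113/3 + 144)*(-273/113) = (319/3)*(-273/113) = -29029/113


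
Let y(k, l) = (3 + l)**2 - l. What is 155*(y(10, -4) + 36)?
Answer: 6355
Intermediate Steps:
155*(y(10, -4) + 36) = 155*(((3 - 4)**2 - 1*(-4)) + 36) = 155*(((-1)**2 + 4) + 36) = 155*((1 + 4) + 36) = 155*(5 + 36) = 155*41 = 6355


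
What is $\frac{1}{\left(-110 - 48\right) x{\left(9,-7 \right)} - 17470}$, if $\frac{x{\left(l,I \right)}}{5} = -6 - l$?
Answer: $- \frac{1}{5620} \approx -0.00017794$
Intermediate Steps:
$x{\left(l,I \right)} = -30 - 5 l$ ($x{\left(l,I \right)} = 5 \left(-6 - l\right) = -30 - 5 l$)
$\frac{1}{\left(-110 - 48\right) x{\left(9,-7 \right)} - 17470} = \frac{1}{\left(-110 - 48\right) \left(-30 - 45\right) - 17470} = \frac{1}{- 158 \left(-30 - 45\right) - 17470} = \frac{1}{\left(-158\right) \left(-75\right) - 17470} = \frac{1}{11850 - 17470} = \frac{1}{-5620} = - \frac{1}{5620}$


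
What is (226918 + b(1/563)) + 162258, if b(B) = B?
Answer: 219106089/563 ≈ 3.8918e+5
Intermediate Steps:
(226918 + b(1/563)) + 162258 = (226918 + 1/563) + 162258 = 127754835/563 + 162258 = 219106089/563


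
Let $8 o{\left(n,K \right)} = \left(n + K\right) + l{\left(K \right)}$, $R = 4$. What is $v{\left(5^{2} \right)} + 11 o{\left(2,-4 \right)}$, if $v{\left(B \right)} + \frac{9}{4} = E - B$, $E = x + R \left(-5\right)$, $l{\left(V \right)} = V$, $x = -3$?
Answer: $- \frac{117}{2} \approx -58.5$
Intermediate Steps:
$E = -23$ ($E = -3 + 4 \left(-5\right) = -3 - 20 = -23$)
$o{\left(n,K \right)} = \frac{K}{4} + \frac{n}{8}$ ($o{\left(n,K \right)} = \frac{\left(n + K\right) + K}{8} = \frac{\left(K + n\right) + K}{8} = \frac{n + 2 K}{8} = \frac{K}{4} + \frac{n}{8}$)
$v{\left(B \right)} = - \frac{101}{4} - B$ ($v{\left(B \right)} = - \frac{9}{4} - \left(23 + B\right) = - \frac{101}{4} - B$)
$v{\left(5^{2} \right)} + 11 o{\left(2,-4 \right)} = \left(- \frac{101}{4} - 5^{2}\right) + 11 \left(\frac{1}{4} \left(-4\right) + \frac{1}{8} \cdot 2\right) = \left(- \frac{101}{4} - 25\right) + 11 \left(-1 + \frac{1}{4}\right) = \left(- \frac{101}{4} - 25\right) + 11 \left(- \frac{3}{4}\right) = - \frac{201}{4} - \frac{33}{4} = - \frac{117}{2}$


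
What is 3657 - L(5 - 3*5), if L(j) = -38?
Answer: 3695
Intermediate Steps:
3657 - L(5 - 3*5) = 3657 - 1*(-38) = 3657 + 38 = 3695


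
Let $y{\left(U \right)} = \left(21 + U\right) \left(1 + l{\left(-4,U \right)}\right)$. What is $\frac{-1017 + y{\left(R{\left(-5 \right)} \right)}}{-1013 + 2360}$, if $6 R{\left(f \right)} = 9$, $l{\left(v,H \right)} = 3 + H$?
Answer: $- \frac{1191}{1796} \approx -0.66314$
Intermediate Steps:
$R{\left(f \right)} = \frac{3}{2}$ ($R{\left(f \right)} = \frac{1}{6} \cdot 9 = \frac{3}{2}$)
$y{\left(U \right)} = \left(4 + U\right) \left(21 + U\right)$ ($y{\left(U \right)} = \left(21 + U\right) \left(1 + \left(3 + U\right)\right) = \left(21 + U\right) \left(4 + U\right) = \left(4 + U\right) \left(21 + U\right)$)
$\frac{-1017 + y{\left(R{\left(-5 \right)} \right)}}{-1013 + 2360} = \frac{-1017 + \left(84 + \left(\frac{3}{2}\right)^{2} + 25 \cdot \frac{3}{2}\right)}{-1013 + 2360} = \frac{-1017 + \left(84 + \frac{9}{4} + \frac{75}{2}\right)}{1347} = \left(-1017 + \frac{495}{4}\right) \frac{1}{1347} = \left(- \frac{3573}{4}\right) \frac{1}{1347} = - \frac{1191}{1796}$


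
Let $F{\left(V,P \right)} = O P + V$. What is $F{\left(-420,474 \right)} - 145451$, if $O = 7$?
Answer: $-142553$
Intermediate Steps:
$F{\left(V,P \right)} = V + 7 P$ ($F{\left(V,P \right)} = 7 P + V = V + 7 P$)
$F{\left(-420,474 \right)} - 145451 = \left(-420 + 7 \cdot 474\right) - 145451 = \left(-420 + 3318\right) - 145451 = 2898 - 145451 = -142553$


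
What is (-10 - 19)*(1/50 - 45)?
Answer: 65221/50 ≈ 1304.4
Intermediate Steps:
(-10 - 19)*(1/50 - 45) = -29*(1/50 - 45) = -29*(-2249/50) = 65221/50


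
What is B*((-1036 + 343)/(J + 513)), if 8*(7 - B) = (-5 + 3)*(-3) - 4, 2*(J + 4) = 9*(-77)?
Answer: -18711/650 ≈ -28.786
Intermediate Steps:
J = -701/2 (J = -4 + (9*(-77))/2 = -4 + (1/2)*(-693) = -4 - 693/2 = -701/2 ≈ -350.50)
B = 27/4 (B = 7 - ((-5 + 3)*(-3) - 4)/8 = 7 - (-2*(-3) - 4)/8 = 7 - (6 - 4)/8 = 7 - 1/8*2 = 7 - 1/4 = 27/4 ≈ 6.7500)
B*((-1036 + 343)/(J + 513)) = 27*((-1036 + 343)/(-701/2 + 513))/4 = 27*(-693/325/2)/4 = 27*(-693*2/325)/4 = (27/4)*(-1386/325) = -18711/650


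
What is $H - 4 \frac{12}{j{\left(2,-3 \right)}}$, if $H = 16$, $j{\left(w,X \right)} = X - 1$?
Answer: $28$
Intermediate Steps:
$j{\left(w,X \right)} = -1 + X$
$H - 4 \frac{12}{j{\left(2,-3 \right)}} = 16 - 4 \frac{12}{-1 - 3} = 16 - 4 \frac{12}{-4} = 16 - 4 \cdot 12 \left(- \frac{1}{4}\right) = 16 - -12 = 16 + 12 = 28$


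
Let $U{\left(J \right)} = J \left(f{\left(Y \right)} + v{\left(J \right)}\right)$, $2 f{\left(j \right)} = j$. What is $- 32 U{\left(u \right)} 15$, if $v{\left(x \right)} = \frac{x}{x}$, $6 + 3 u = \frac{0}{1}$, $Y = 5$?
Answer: $3360$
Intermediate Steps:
$f{\left(j \right)} = \frac{j}{2}$
$u = -2$ ($u = -2 + \frac{0 \cdot 1^{-1}}{3} = -2 + \frac{0 \cdot 1}{3} = -2 + \frac{1}{3} \cdot 0 = -2 + 0 = -2$)
$v{\left(x \right)} = 1$
$U{\left(J \right)} = \frac{7 J}{2}$ ($U{\left(J \right)} = J \left(\frac{1}{2} \cdot 5 + 1\right) = J \left(\frac{5}{2} + 1\right) = J \frac{7}{2} = \frac{7 J}{2}$)
$- 32 U{\left(u \right)} 15 = - 32 \cdot \frac{7}{2} \left(-2\right) 15 = \left(-32\right) \left(-7\right) 15 = 224 \cdot 15 = 3360$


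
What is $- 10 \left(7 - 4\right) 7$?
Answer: $-210$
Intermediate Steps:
$- 10 \left(7 - 4\right) 7 = \left(-10\right) 3 \cdot 7 = \left(-30\right) 7 = -210$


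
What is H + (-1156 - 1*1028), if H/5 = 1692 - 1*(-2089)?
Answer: 16721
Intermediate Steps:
H = 18905 (H = 5*(1692 - 1*(-2089)) = 5*(1692 + 2089) = 5*3781 = 18905)
H + (-1156 - 1*1028) = 18905 + (-1156 - 1*1028) = 18905 + (-1156 - 1028) = 18905 - 2184 = 16721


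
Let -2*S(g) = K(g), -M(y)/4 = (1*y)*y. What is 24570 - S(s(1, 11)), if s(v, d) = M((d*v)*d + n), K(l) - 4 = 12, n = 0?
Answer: 24578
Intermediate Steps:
K(l) = 16 (K(l) = 4 + 12 = 16)
M(y) = -4*y**2 (M(y) = -4*1*y*y = -4*y*y = -4*y**2)
s(v, d) = -4*d**4*v**2 (s(v, d) = -4*((d*v)*d + 0)**2 = -4*(v*d**2 + 0)**2 = -4*d**4*v**2)
S(g) = -8 (S(g) = -1/2*16 = -8)
24570 - S(s(1, 11)) = 24570 - 1*(-8) = 24570 + 8 = 24578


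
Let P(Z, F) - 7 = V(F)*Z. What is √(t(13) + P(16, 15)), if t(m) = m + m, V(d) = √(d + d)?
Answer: √(33 + 16*√30) ≈ 10.983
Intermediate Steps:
V(d) = √2*√d (V(d) = √(2*d) = √2*√d)
P(Z, F) = 7 + Z*√2*√F (P(Z, F) = 7 + (√2*√F)*Z = 7 + Z*√2*√F)
t(m) = 2*m
√(t(13) + P(16, 15)) = √(2*13 + (7 + 16*√2*√15)) = √(26 + (7 + 16*√30)) = √(33 + 16*√30)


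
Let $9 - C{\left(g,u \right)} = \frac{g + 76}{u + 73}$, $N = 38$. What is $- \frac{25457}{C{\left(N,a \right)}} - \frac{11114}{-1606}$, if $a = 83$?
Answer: $- \frac{530296491}{172645} \approx -3071.6$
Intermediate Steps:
$C{\left(g,u \right)} = 9 - \frac{76 + g}{73 + u}$ ($C{\left(g,u \right)} = 9 - \frac{g + 76}{u + 73} = 9 - \frac{76 + g}{73 + u}$)
$- \frac{25457}{C{\left(N,a \right)}} - \frac{11114}{-1606} = - \frac{25457}{\frac{1}{73 + 83} \left(581 - 38 + 9 \cdot 83\right)} - \frac{11114}{-1606} = - \frac{25457}{\frac{1}{156} \left(581 - 38 + 747\right)} - - \frac{5557}{803} = - \frac{25457}{\frac{1}{156} \cdot 1290} + \frac{5557}{803} = - \frac{25457}{\frac{215}{26}} + \frac{5557}{803} = \left(-25457\right) \frac{26}{215} + \frac{5557}{803} = - \frac{661882}{215} + \frac{5557}{803} = - \frac{530296491}{172645}$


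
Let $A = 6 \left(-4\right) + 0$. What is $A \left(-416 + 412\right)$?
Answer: $96$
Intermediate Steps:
$A = -24$ ($A = -24 + 0 = -24$)
$A \left(-416 + 412\right) = - 24 \left(-416 + 412\right) = \left(-24\right) \left(-4\right) = 96$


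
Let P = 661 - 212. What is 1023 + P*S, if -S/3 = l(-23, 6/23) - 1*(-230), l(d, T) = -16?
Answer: -287235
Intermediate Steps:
P = 449
S = -642 (S = -3*(-16 - 1*(-230)) = -3*(-16 + 230) = -3*214 = -642)
1023 + P*S = 1023 + 449*(-642) = 1023 - 288258 = -287235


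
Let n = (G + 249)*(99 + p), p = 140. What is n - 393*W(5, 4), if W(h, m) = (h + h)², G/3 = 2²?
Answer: 23079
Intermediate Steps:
G = 12 (G = 3*2² = 3*4 = 12)
W(h, m) = 4*h² (W(h, m) = (2*h)² = 4*h²)
n = 62379 (n = (12 + 249)*(99 + 140) = 261*239 = 62379)
n - 393*W(5, 4) = 62379 - 1572*5² = 62379 - 1572*25 = 62379 - 393*100 = 62379 - 39300 = 23079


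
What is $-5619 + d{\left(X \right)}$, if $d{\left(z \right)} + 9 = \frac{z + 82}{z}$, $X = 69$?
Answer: $- \frac{388181}{69} \approx -5625.8$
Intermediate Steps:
$d{\left(z \right)} = -9 + \frac{82 + z}{z}$ ($d{\left(z \right)} = -9 + \frac{z + 82}{z} = -9 + \frac{82 + z}{z}$)
$-5619 + d{\left(X \right)} = -5619 - \left(8 - \frac{82}{69}\right) = -5619 + \left(-8 + 82 \cdot \frac{1}{69}\right) = -5619 + \left(-8 + \frac{82}{69}\right) = -5619 - \frac{470}{69} = - \frac{388181}{69}$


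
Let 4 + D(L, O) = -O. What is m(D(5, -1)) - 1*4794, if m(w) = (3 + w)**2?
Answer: -4794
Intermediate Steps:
D(L, O) = -4 - O
m(D(5, -1)) - 1*4794 = (3 + (-4 - 1*(-1)))**2 - 1*4794 = (3 + (-4 + 1))**2 - 4794 = (3 - 3)**2 - 4794 = 0**2 - 4794 = 0 - 4794 = -4794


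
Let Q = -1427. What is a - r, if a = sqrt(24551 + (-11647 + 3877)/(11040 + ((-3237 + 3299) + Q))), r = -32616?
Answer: 32616 + sqrt(10213495665)/645 ≈ 32773.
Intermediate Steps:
a = sqrt(10213495665)/645 (a = sqrt(24551 + (-11647 + 3877)/(11040 + ((-3237 + 3299) - 1427))) = sqrt(24551 - 7770/(11040 + (62 - 1427))) = sqrt(24551 - 7770/(11040 - 1365)) = sqrt(24551 - 7770/9675) = sqrt(24551 - 7770*1/9675) = sqrt(24551 - 518/645) = sqrt(15834877/645) = sqrt(10213495665)/645 ≈ 156.69)
a - r = sqrt(10213495665)/645 - 1*(-32616) = sqrt(10213495665)/645 + 32616 = 32616 + sqrt(10213495665)/645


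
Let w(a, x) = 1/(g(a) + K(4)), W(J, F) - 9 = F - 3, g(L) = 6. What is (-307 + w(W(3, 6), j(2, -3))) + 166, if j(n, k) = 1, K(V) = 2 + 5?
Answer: -1832/13 ≈ -140.92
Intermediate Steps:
K(V) = 7
W(J, F) = 6 + F (W(J, F) = 9 + (F - 3) = 9 + (-3 + F) = 6 + F)
w(a, x) = 1/13 (w(a, x) = 1/(6 + 7) = 1/13)
(-307 + w(W(3, 6), j(2, -3))) + 166 = (-307 + 1/13) + 166 = -3990/13 + 166 = -1832/13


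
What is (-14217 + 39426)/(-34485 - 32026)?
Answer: -25209/66511 ≈ -0.37902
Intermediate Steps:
(-14217 + 39426)/(-34485 - 32026) = 25209/(-66511) = 25209*(-1/66511) = -25209/66511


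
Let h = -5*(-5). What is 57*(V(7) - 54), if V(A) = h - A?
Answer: -2052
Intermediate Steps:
h = 25
V(A) = 25 - A
57*(V(7) - 54) = 57*((25 - 1*7) - 54) = 57*((25 - 7) - 54) = 57*(18 - 54) = 57*(-36) = -2052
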